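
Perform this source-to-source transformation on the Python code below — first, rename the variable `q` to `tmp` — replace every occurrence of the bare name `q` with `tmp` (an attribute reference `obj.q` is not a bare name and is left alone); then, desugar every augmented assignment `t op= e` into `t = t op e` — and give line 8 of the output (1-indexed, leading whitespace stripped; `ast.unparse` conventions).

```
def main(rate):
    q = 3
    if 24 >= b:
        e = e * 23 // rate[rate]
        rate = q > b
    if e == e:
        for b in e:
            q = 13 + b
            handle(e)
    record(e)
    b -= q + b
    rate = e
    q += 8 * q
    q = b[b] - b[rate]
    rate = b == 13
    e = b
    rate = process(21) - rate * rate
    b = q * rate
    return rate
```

Transformed code:
def main(rate):
    tmp = 3
    if 24 >= b:
        e = e * 23 // rate[rate]
        rate = tmp > b
    if e == e:
        for b in e:
            tmp = 13 + b
            handle(e)
    record(e)
    b = b - (tmp + b)
    rate = e
    tmp = tmp + 8 * tmp
    tmp = b[b] - b[rate]
    rate = b == 13
    e = b
    rate = process(21) - rate * rate
    b = tmp * rate
    return rate

tmp = 13 + b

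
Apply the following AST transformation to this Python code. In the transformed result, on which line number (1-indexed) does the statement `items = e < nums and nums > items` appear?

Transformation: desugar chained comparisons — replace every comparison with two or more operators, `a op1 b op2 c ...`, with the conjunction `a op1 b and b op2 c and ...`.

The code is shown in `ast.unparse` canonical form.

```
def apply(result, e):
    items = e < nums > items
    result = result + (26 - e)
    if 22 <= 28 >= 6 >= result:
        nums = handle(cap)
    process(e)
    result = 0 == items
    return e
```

Transformed code:
def apply(result, e):
    items = e < nums and nums > items
    result = result + (26 - e)
    if 22 <= 28 and 28 >= 6 and (6 >= result):
        nums = handle(cap)
    process(e)
    result = 0 == items
    return e

2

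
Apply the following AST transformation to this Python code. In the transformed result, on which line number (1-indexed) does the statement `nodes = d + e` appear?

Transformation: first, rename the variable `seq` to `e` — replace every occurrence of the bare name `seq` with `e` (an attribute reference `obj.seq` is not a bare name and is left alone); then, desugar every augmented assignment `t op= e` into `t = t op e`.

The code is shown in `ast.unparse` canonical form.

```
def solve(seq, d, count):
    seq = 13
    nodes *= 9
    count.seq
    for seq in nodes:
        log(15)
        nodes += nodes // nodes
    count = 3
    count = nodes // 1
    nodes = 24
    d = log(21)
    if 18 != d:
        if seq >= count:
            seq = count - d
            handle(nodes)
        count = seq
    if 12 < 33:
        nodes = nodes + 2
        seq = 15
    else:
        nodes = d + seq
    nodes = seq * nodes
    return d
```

21

Transformed code:
def solve(e, d, count):
    e = 13
    nodes = nodes * 9
    count.seq
    for e in nodes:
        log(15)
        nodes = nodes + nodes // nodes
    count = 3
    count = nodes // 1
    nodes = 24
    d = log(21)
    if 18 != d:
        if e >= count:
            e = count - d
            handle(nodes)
        count = e
    if 12 < 33:
        nodes = nodes + 2
        e = 15
    else:
        nodes = d + e
    nodes = e * nodes
    return d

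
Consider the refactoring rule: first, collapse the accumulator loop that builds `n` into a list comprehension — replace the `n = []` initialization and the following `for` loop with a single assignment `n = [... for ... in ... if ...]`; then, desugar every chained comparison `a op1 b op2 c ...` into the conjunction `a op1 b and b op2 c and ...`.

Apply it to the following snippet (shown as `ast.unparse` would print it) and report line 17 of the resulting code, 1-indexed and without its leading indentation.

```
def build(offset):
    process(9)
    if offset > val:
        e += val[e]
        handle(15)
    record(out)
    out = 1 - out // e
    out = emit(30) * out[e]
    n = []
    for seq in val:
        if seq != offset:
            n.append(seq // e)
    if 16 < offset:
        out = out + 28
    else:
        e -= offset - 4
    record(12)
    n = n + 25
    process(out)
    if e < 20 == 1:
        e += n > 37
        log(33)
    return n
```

Transformed code:
def build(offset):
    process(9)
    if offset > val:
        e += val[e]
        handle(15)
    record(out)
    out = 1 - out // e
    out = emit(30) * out[e]
    n = [seq // e for seq in val if seq != offset]
    if 16 < offset:
        out = out + 28
    else:
        e -= offset - 4
    record(12)
    n = n + 25
    process(out)
    if e < 20 and 20 == 1:
        e += n > 37
        log(33)
    return n

if e < 20 and 20 == 1:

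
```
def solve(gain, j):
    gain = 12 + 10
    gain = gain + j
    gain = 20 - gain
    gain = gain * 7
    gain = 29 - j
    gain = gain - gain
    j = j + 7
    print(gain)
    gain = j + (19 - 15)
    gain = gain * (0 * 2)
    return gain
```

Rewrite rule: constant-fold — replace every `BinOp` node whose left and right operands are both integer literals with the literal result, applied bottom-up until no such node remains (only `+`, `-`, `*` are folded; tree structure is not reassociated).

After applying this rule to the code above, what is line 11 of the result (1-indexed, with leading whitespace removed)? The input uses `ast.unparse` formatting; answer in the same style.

gain = gain * 0

Transformed code:
def solve(gain, j):
    gain = 22
    gain = gain + j
    gain = 20 - gain
    gain = gain * 7
    gain = 29 - j
    gain = gain - gain
    j = j + 7
    print(gain)
    gain = j + 4
    gain = gain * 0
    return gain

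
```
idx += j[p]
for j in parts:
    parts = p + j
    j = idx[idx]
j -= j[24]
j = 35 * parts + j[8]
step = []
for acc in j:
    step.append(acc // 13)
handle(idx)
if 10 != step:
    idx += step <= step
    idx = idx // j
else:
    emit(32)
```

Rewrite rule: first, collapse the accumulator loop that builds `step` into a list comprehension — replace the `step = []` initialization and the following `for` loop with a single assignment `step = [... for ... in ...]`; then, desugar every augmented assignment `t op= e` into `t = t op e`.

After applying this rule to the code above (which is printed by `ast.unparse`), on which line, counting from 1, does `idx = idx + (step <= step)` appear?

Transformed code:
idx = idx + j[p]
for j in parts:
    parts = p + j
    j = idx[idx]
j = j - j[24]
j = 35 * parts + j[8]
step = [acc // 13 for acc in j]
handle(idx)
if 10 != step:
    idx = idx + (step <= step)
    idx = idx // j
else:
    emit(32)

10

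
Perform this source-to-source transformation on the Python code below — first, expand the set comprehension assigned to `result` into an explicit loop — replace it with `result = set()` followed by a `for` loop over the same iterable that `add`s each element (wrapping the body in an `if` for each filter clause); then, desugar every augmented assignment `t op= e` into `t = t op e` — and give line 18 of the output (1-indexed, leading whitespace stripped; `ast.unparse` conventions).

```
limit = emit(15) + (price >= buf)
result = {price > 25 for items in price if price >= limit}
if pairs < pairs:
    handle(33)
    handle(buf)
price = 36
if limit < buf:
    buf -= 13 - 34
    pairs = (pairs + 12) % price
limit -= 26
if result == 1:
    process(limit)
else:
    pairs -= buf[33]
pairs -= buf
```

pairs = pairs - buf

Transformed code:
limit = emit(15) + (price >= buf)
result = set()
for items in price:
    if price >= limit:
        result.add(price > 25)
if pairs < pairs:
    handle(33)
    handle(buf)
price = 36
if limit < buf:
    buf = buf - (13 - 34)
    pairs = (pairs + 12) % price
limit = limit - 26
if result == 1:
    process(limit)
else:
    pairs = pairs - buf[33]
pairs = pairs - buf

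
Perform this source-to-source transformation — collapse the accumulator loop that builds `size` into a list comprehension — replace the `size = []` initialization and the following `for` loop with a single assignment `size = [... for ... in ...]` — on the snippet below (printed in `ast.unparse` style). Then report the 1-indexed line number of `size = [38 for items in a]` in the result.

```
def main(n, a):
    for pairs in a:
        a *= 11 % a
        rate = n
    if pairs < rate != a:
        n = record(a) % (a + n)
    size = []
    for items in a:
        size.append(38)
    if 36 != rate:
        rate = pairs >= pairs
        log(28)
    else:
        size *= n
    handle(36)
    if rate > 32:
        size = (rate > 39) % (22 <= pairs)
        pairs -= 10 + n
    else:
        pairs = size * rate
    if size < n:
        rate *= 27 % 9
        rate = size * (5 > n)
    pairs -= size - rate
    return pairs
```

Transformed code:
def main(n, a):
    for pairs in a:
        a *= 11 % a
        rate = n
    if pairs < rate != a:
        n = record(a) % (a + n)
    size = [38 for items in a]
    if 36 != rate:
        rate = pairs >= pairs
        log(28)
    else:
        size *= n
    handle(36)
    if rate > 32:
        size = (rate > 39) % (22 <= pairs)
        pairs -= 10 + n
    else:
        pairs = size * rate
    if size < n:
        rate *= 27 % 9
        rate = size * (5 > n)
    pairs -= size - rate
    return pairs

7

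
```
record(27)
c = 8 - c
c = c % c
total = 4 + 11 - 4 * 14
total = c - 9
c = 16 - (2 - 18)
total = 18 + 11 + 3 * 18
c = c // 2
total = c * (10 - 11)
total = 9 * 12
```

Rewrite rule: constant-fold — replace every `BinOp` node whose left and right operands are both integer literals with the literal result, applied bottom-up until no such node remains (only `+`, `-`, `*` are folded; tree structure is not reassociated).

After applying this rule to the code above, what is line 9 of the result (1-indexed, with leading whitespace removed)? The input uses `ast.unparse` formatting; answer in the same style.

Transformed code:
record(27)
c = 8 - c
c = c % c
total = -41
total = c - 9
c = 32
total = 83
c = c // 2
total = c * -1
total = 108

total = c * -1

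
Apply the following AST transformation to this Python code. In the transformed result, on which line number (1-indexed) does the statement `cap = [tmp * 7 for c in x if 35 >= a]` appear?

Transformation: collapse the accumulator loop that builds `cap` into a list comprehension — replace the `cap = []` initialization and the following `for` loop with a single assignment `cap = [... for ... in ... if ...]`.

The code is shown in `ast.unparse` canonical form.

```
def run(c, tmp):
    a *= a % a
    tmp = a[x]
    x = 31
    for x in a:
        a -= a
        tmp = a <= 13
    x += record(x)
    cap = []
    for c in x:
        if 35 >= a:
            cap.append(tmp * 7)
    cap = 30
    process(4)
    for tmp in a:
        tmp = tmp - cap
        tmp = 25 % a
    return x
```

Transformed code:
def run(c, tmp):
    a *= a % a
    tmp = a[x]
    x = 31
    for x in a:
        a -= a
        tmp = a <= 13
    x += record(x)
    cap = [tmp * 7 for c in x if 35 >= a]
    cap = 30
    process(4)
    for tmp in a:
        tmp = tmp - cap
        tmp = 25 % a
    return x

9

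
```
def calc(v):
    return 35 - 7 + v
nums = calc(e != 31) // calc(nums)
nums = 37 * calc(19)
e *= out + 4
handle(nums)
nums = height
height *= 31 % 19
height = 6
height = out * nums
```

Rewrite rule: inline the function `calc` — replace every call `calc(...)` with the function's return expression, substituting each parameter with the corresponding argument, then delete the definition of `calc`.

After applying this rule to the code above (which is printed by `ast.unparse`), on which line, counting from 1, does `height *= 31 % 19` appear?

6

Transformed code:
nums = (35 - 7 + (e != 31)) // (35 - 7 + nums)
nums = 37 * (35 - 7 + 19)
e *= out + 4
handle(nums)
nums = height
height *= 31 % 19
height = 6
height = out * nums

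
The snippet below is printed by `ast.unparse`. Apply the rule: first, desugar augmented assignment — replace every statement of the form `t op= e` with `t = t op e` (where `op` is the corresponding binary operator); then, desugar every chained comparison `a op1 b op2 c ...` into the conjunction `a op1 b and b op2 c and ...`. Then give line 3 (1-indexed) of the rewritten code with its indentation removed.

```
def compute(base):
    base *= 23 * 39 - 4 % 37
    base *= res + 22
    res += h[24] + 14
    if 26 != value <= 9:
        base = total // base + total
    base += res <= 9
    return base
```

Transformed code:
def compute(base):
    base = base * (23 * 39 - 4 % 37)
    base = base * (res + 22)
    res = res + (h[24] + 14)
    if 26 != value and value <= 9:
        base = total // base + total
    base = base + (res <= 9)
    return base

base = base * (res + 22)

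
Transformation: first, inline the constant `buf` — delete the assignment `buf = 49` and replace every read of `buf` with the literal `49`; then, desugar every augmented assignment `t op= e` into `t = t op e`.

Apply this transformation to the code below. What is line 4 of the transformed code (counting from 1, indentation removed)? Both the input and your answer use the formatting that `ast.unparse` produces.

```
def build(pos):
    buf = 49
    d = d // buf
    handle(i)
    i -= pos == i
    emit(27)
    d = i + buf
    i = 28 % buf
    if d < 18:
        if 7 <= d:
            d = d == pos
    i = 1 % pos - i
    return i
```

Transformed code:
def build(pos):
    d = d // 49
    handle(i)
    i = i - (pos == i)
    emit(27)
    d = i + 49
    i = 28 % 49
    if d < 18:
        if 7 <= d:
            d = d == pos
    i = 1 % pos - i
    return i

i = i - (pos == i)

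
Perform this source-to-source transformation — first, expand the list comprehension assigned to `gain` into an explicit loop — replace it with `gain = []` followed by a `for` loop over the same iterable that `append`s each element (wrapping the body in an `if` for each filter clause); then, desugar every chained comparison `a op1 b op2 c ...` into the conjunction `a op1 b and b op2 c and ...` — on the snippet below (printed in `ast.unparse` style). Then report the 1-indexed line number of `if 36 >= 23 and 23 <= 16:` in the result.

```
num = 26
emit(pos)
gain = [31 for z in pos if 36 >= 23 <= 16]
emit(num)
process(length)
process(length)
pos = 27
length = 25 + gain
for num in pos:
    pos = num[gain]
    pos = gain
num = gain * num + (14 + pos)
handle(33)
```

Transformed code:
num = 26
emit(pos)
gain = []
for z in pos:
    if 36 >= 23 and 23 <= 16:
        gain.append(31)
emit(num)
process(length)
process(length)
pos = 27
length = 25 + gain
for num in pos:
    pos = num[gain]
    pos = gain
num = gain * num + (14 + pos)
handle(33)

5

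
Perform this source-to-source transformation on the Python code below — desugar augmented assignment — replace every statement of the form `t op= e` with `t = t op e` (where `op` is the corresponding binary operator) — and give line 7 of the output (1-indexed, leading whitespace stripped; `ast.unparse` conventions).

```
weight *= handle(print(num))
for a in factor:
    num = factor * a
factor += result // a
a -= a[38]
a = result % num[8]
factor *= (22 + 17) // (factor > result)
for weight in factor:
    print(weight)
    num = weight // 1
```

Transformed code:
weight = weight * handle(print(num))
for a in factor:
    num = factor * a
factor = factor + result // a
a = a - a[38]
a = result % num[8]
factor = factor * ((22 + 17) // (factor > result))
for weight in factor:
    print(weight)
    num = weight // 1

factor = factor * ((22 + 17) // (factor > result))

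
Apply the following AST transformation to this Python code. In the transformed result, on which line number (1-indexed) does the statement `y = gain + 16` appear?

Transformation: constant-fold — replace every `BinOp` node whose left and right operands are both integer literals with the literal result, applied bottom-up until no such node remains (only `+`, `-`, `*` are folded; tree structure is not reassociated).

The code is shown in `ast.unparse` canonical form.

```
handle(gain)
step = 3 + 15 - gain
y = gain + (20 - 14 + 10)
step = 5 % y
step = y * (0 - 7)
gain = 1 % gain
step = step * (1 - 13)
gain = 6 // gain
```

3

Transformed code:
handle(gain)
step = 18 - gain
y = gain + 16
step = 5 % y
step = y * -7
gain = 1 % gain
step = step * -12
gain = 6 // gain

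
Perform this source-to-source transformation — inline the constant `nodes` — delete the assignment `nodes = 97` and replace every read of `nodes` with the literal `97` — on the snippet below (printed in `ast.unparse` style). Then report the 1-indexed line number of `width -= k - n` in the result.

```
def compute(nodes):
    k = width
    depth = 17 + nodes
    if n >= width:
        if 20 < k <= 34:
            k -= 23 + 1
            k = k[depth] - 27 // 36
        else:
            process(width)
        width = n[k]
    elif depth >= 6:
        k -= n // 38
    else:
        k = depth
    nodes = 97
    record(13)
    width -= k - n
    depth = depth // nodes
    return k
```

Transformed code:
def compute(nodes):
    k = width
    depth = 17 + 97
    if n >= width:
        if 20 < k <= 34:
            k -= 23 + 1
            k = k[depth] - 27 // 36
        else:
            process(width)
        width = n[k]
    elif depth >= 6:
        k -= n // 38
    else:
        k = depth
    record(13)
    width -= k - n
    depth = depth // 97
    return k

16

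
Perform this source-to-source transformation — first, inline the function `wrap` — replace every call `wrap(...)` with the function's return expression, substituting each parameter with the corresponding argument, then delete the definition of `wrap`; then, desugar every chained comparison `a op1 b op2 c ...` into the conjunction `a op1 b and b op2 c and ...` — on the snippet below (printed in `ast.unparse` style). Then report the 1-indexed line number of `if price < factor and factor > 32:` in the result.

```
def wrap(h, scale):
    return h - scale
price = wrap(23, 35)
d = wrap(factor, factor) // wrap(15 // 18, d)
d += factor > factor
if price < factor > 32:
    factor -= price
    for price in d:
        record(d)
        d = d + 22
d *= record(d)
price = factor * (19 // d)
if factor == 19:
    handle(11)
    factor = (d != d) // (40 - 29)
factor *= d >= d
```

Transformed code:
price = 23 - 35
d = (factor - factor) // (15 // 18 - d)
d += factor > factor
if price < factor and factor > 32:
    factor -= price
    for price in d:
        record(d)
        d = d + 22
d *= record(d)
price = factor * (19 // d)
if factor == 19:
    handle(11)
    factor = (d != d) // (40 - 29)
factor *= d >= d

4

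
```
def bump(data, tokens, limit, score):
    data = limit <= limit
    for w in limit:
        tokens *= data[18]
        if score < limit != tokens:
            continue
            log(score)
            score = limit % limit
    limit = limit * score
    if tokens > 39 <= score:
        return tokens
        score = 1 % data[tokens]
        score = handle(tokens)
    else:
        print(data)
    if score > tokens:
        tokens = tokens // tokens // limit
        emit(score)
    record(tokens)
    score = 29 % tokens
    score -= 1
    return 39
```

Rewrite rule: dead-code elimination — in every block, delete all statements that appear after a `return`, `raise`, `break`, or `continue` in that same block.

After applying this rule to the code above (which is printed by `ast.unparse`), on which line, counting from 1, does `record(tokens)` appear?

Transformed code:
def bump(data, tokens, limit, score):
    data = limit <= limit
    for w in limit:
        tokens *= data[18]
        if score < limit != tokens:
            continue
    limit = limit * score
    if tokens > 39 <= score:
        return tokens
    else:
        print(data)
    if score > tokens:
        tokens = tokens // tokens // limit
        emit(score)
    record(tokens)
    score = 29 % tokens
    score -= 1
    return 39

15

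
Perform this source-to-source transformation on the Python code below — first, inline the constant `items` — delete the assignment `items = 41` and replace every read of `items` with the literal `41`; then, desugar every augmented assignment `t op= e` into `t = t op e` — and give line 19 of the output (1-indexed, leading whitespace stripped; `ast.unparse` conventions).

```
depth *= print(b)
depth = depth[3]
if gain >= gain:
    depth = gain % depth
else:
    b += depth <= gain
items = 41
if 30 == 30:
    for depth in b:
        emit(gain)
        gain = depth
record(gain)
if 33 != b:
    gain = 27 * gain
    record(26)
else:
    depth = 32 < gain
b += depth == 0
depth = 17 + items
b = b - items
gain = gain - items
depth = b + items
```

Transformed code:
depth = depth * print(b)
depth = depth[3]
if gain >= gain:
    depth = gain % depth
else:
    b = b + (depth <= gain)
if 30 == 30:
    for depth in b:
        emit(gain)
        gain = depth
record(gain)
if 33 != b:
    gain = 27 * gain
    record(26)
else:
    depth = 32 < gain
b = b + (depth == 0)
depth = 17 + 41
b = b - 41
gain = gain - 41
depth = b + 41

b = b - 41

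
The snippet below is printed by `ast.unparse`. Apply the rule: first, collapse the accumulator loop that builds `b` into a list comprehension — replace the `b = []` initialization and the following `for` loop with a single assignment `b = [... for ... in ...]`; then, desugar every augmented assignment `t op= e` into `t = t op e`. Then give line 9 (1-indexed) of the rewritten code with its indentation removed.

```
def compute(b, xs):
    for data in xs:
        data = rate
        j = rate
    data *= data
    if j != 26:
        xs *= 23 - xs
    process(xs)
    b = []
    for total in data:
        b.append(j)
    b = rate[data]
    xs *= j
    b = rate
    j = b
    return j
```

b = [j for total in data]

Transformed code:
def compute(b, xs):
    for data in xs:
        data = rate
        j = rate
    data = data * data
    if j != 26:
        xs = xs * (23 - xs)
    process(xs)
    b = [j for total in data]
    b = rate[data]
    xs = xs * j
    b = rate
    j = b
    return j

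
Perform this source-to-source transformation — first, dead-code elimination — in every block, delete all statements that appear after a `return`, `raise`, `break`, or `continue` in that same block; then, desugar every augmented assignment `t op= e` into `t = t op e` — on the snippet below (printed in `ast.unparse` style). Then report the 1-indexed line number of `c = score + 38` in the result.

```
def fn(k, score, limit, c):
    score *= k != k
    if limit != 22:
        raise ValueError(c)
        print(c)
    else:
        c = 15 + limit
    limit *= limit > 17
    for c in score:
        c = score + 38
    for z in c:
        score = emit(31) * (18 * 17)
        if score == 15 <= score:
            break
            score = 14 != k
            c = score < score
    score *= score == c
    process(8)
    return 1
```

Transformed code:
def fn(k, score, limit, c):
    score = score * (k != k)
    if limit != 22:
        raise ValueError(c)
    else:
        c = 15 + limit
    limit = limit * (limit > 17)
    for c in score:
        c = score + 38
    for z in c:
        score = emit(31) * (18 * 17)
        if score == 15 <= score:
            break
    score = score * (score == c)
    process(8)
    return 1

9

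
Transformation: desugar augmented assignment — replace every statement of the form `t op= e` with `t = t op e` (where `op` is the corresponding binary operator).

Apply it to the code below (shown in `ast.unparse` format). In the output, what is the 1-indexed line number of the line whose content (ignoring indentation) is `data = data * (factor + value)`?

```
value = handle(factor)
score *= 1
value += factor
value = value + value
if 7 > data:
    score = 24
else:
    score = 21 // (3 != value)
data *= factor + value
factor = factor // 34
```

9

Transformed code:
value = handle(factor)
score = score * 1
value = value + factor
value = value + value
if 7 > data:
    score = 24
else:
    score = 21 // (3 != value)
data = data * (factor + value)
factor = factor // 34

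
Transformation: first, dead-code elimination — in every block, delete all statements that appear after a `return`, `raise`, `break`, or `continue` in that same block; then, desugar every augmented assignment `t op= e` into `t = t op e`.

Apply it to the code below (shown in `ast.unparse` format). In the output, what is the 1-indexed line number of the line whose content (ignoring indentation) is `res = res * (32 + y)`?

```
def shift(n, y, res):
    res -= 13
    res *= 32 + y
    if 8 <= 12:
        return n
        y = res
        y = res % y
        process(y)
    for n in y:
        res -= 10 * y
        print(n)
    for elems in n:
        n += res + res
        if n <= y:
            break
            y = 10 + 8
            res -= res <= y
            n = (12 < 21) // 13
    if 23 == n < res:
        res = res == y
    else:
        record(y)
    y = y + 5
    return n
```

3

Transformed code:
def shift(n, y, res):
    res = res - 13
    res = res * (32 + y)
    if 8 <= 12:
        return n
    for n in y:
        res = res - 10 * y
        print(n)
    for elems in n:
        n = n + (res + res)
        if n <= y:
            break
    if 23 == n < res:
        res = res == y
    else:
        record(y)
    y = y + 5
    return n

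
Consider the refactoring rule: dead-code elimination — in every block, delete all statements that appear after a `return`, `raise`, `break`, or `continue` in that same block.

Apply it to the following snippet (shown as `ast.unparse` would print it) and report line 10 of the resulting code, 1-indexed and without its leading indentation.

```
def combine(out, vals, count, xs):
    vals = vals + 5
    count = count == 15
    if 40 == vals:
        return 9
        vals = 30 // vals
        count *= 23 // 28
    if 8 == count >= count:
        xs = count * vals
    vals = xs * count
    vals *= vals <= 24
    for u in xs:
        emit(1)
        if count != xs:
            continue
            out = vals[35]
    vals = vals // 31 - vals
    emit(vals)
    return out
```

Transformed code:
def combine(out, vals, count, xs):
    vals = vals + 5
    count = count == 15
    if 40 == vals:
        return 9
    if 8 == count >= count:
        xs = count * vals
    vals = xs * count
    vals *= vals <= 24
    for u in xs:
        emit(1)
        if count != xs:
            continue
    vals = vals // 31 - vals
    emit(vals)
    return out

for u in xs:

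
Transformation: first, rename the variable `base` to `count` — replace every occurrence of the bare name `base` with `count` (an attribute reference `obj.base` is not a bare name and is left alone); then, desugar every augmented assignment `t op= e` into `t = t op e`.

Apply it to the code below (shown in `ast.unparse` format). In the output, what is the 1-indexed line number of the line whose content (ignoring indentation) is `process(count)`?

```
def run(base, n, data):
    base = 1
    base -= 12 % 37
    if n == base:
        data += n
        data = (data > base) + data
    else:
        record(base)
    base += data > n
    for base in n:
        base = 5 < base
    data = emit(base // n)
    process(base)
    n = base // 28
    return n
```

13

Transformed code:
def run(count, n, data):
    count = 1
    count = count - 12 % 37
    if n == count:
        data = data + n
        data = (data > count) + data
    else:
        record(count)
    count = count + (data > n)
    for count in n:
        count = 5 < count
    data = emit(count // n)
    process(count)
    n = count // 28
    return n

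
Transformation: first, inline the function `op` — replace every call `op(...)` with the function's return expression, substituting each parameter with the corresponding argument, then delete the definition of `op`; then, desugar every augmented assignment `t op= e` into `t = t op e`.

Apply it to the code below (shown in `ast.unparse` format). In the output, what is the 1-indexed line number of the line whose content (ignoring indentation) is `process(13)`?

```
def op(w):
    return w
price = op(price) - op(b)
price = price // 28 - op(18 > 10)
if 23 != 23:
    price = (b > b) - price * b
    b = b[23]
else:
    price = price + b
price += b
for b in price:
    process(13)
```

10

Transformed code:
price = price - b
price = price // 28 - (18 > 10)
if 23 != 23:
    price = (b > b) - price * b
    b = b[23]
else:
    price = price + b
price = price + b
for b in price:
    process(13)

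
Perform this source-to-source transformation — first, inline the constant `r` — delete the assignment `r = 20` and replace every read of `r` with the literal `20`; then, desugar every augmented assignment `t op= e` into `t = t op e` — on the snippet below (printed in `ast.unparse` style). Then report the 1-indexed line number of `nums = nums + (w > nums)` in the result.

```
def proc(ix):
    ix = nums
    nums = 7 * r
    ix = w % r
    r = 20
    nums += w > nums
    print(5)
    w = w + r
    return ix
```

Transformed code:
def proc(ix):
    ix = nums
    nums = 7 * 20
    ix = w % 20
    nums = nums + (w > nums)
    print(5)
    w = w + 20
    return ix

5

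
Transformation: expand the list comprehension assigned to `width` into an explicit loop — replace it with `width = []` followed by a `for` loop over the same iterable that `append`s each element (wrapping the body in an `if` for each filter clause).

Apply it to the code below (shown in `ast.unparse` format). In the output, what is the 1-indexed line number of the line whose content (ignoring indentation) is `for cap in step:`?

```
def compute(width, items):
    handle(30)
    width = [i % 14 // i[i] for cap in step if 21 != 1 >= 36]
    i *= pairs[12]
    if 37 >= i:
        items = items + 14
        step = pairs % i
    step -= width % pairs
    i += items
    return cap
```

Transformed code:
def compute(width, items):
    handle(30)
    width = []
    for cap in step:
        if 21 != 1 >= 36:
            width.append(i % 14 // i[i])
    i *= pairs[12]
    if 37 >= i:
        items = items + 14
        step = pairs % i
    step -= width % pairs
    i += items
    return cap

4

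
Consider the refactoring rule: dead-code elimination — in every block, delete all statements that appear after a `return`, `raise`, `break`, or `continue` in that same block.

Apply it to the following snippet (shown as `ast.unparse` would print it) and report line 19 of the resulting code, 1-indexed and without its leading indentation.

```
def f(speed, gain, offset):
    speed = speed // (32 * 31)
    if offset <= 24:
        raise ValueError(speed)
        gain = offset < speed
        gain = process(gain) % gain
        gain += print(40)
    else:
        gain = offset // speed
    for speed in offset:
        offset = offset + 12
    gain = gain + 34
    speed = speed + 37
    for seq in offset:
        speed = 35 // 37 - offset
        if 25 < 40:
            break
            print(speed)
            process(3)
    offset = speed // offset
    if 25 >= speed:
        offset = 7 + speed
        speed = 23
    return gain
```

Transformed code:
def f(speed, gain, offset):
    speed = speed // (32 * 31)
    if offset <= 24:
        raise ValueError(speed)
    else:
        gain = offset // speed
    for speed in offset:
        offset = offset + 12
    gain = gain + 34
    speed = speed + 37
    for seq in offset:
        speed = 35 // 37 - offset
        if 25 < 40:
            break
    offset = speed // offset
    if 25 >= speed:
        offset = 7 + speed
        speed = 23
    return gain

return gain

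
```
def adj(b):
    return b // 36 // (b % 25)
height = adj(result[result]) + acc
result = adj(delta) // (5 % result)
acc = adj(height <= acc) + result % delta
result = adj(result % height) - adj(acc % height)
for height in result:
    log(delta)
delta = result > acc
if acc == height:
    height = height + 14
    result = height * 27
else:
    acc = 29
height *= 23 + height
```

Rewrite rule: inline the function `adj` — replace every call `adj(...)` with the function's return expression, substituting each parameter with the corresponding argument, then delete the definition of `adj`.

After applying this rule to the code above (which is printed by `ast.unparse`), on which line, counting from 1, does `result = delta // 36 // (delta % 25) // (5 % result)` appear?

Transformed code:
height = result[result] // 36 // (result[result] % 25) + acc
result = delta // 36 // (delta % 25) // (5 % result)
acc = (height <= acc) // 36 // ((height <= acc) % 25) + result % delta
result = result % height // 36 // (result % height % 25) - acc % height // 36 // (acc % height % 25)
for height in result:
    log(delta)
delta = result > acc
if acc == height:
    height = height + 14
    result = height * 27
else:
    acc = 29
height *= 23 + height

2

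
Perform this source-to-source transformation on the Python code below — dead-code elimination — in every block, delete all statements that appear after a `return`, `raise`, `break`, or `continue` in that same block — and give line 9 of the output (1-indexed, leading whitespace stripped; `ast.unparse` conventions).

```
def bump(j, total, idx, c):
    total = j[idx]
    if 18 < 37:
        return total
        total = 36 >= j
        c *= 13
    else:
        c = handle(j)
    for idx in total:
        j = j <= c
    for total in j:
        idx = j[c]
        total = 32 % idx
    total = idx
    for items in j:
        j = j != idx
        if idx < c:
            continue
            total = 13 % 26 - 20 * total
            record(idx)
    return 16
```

for total in j:

Transformed code:
def bump(j, total, idx, c):
    total = j[idx]
    if 18 < 37:
        return total
    else:
        c = handle(j)
    for idx in total:
        j = j <= c
    for total in j:
        idx = j[c]
        total = 32 % idx
    total = idx
    for items in j:
        j = j != idx
        if idx < c:
            continue
    return 16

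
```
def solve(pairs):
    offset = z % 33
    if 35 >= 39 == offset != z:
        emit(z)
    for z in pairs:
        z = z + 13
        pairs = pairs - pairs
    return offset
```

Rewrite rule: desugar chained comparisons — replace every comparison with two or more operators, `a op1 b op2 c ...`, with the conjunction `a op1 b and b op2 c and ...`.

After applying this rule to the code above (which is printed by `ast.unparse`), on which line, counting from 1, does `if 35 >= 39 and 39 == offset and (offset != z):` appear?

Transformed code:
def solve(pairs):
    offset = z % 33
    if 35 >= 39 and 39 == offset and (offset != z):
        emit(z)
    for z in pairs:
        z = z + 13
        pairs = pairs - pairs
    return offset

3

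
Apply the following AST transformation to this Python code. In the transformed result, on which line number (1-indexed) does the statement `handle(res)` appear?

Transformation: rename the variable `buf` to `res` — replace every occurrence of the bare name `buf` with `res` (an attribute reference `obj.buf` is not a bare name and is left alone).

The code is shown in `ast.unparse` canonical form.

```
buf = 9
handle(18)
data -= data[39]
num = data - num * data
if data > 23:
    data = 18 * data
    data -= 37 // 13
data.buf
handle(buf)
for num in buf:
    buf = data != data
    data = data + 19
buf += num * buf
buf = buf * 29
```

Transformed code:
res = 9
handle(18)
data -= data[39]
num = data - num * data
if data > 23:
    data = 18 * data
    data -= 37 // 13
data.buf
handle(res)
for num in res:
    res = data != data
    data = data + 19
res += num * res
res = res * 29

9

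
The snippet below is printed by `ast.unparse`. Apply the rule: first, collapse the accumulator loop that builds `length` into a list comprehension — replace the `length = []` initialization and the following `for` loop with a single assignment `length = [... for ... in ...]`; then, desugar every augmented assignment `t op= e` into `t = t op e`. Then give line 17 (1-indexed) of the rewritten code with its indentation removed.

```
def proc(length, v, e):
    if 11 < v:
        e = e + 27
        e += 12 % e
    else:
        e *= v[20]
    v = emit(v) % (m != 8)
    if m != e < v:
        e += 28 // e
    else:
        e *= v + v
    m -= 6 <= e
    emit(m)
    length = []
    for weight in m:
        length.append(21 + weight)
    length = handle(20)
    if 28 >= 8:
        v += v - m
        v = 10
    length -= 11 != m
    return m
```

v = v + (v - m)

Transformed code:
def proc(length, v, e):
    if 11 < v:
        e = e + 27
        e = e + 12 % e
    else:
        e = e * v[20]
    v = emit(v) % (m != 8)
    if m != e < v:
        e = e + 28 // e
    else:
        e = e * (v + v)
    m = m - (6 <= e)
    emit(m)
    length = [21 + weight for weight in m]
    length = handle(20)
    if 28 >= 8:
        v = v + (v - m)
        v = 10
    length = length - (11 != m)
    return m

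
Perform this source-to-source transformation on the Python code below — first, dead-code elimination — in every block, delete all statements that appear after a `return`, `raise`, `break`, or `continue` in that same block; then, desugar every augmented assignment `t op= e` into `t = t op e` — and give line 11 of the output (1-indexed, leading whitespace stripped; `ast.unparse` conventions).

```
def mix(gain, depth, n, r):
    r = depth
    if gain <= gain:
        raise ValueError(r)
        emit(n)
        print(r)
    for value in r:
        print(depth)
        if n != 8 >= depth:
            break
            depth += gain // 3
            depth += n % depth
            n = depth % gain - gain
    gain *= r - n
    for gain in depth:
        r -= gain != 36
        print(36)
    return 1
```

Transformed code:
def mix(gain, depth, n, r):
    r = depth
    if gain <= gain:
        raise ValueError(r)
    for value in r:
        print(depth)
        if n != 8 >= depth:
            break
    gain = gain * (r - n)
    for gain in depth:
        r = r - (gain != 36)
        print(36)
    return 1

r = r - (gain != 36)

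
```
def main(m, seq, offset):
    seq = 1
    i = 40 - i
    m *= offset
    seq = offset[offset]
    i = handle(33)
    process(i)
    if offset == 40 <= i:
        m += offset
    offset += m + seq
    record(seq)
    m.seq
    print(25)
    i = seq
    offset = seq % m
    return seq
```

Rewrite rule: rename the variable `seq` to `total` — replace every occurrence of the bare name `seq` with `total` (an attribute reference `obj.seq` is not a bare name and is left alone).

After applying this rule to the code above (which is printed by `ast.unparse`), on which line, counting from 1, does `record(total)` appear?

11

Transformed code:
def main(m, total, offset):
    total = 1
    i = 40 - i
    m *= offset
    total = offset[offset]
    i = handle(33)
    process(i)
    if offset == 40 <= i:
        m += offset
    offset += m + total
    record(total)
    m.seq
    print(25)
    i = total
    offset = total % m
    return total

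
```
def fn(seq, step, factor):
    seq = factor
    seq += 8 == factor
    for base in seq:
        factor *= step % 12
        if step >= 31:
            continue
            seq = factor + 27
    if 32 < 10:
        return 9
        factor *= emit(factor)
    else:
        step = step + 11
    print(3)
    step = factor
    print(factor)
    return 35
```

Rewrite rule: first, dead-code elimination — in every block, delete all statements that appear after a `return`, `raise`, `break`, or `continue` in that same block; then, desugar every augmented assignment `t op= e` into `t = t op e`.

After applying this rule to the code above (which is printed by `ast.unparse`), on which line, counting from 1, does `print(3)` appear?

12

Transformed code:
def fn(seq, step, factor):
    seq = factor
    seq = seq + (8 == factor)
    for base in seq:
        factor = factor * (step % 12)
        if step >= 31:
            continue
    if 32 < 10:
        return 9
    else:
        step = step + 11
    print(3)
    step = factor
    print(factor)
    return 35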